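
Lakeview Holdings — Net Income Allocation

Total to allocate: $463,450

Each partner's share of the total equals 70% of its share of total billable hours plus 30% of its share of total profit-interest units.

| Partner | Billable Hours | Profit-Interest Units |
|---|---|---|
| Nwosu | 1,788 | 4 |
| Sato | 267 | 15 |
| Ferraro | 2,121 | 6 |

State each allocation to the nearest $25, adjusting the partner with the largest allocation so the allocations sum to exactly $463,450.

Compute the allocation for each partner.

Nwosu: $161,150; Sato: $104,175; Ferraro: $198,125

Totals — billable hours 4,176, profit-interest units 25.
Composite weights (70% billable hours + 30% profit-interest units): Nwosu 0.3477; Sato 0.2248; Ferraro 0.4275.
Raw shares: Nwosu 161,147.42; Sato 104,163.05; Ferraro 198,139.52.
Rounded to nearest $25: Nwosu $161,150; Sato $104,175; Ferraro $198,150. Sum = $463,475.
Difference $463,450 − $463,475 = −$25 applied to largest allocation (Ferraro): Ferraro becomes $198,125.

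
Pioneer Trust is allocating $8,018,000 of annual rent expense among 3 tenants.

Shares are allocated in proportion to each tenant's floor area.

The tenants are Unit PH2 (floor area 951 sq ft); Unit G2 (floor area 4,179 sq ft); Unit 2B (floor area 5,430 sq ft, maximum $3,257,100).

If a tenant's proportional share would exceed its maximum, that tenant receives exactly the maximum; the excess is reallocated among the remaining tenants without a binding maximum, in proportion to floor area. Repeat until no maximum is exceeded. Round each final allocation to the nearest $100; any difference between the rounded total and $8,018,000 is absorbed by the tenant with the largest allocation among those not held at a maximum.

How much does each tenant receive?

Unit PH2: $882,600; Unit G2: $3,878,300; Unit 2B: $3,257,100

Floor area total: 10,560.
Pro-rata shares before constraints: Unit PH2 722,075.57; Unit G2 3,173,032.39; Unit 2B 4,122,892.05.
Capped: Unit 2B ($3,257,100); remaining pool $4,760,900 reallocated over remaining floor area 5,130.
Shares after redistribution: Unit PH2 882,576.20 → $882,600; Unit G2 3,878,323.80 → $3,878,300.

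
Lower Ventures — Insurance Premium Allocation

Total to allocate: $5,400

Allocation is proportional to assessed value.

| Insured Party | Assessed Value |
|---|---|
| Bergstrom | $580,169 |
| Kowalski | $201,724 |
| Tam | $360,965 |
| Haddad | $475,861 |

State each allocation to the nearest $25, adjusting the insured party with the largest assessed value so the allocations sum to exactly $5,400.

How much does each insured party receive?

Total assessed value = 1,618,719.
Pro-rata amounts: Bergstrom 580,169/1,618,719 × $5,400 = 1,935.43; Kowalski 201,724/1,618,719 × $5,400 = 672.95; Tam 360,965/1,618,719 × $5,400 = 1,204.17; Haddad 475,861/1,618,719 × $5,400 = 1,587.46.
Rounded to nearest $25: Bergstrom $1,925; Kowalski $675; Tam $1,200; Haddad $1,575. Sum = $5,375.
Difference $5,400 − $5,375 = +$25 applied to largest assessed value (Bergstrom): Bergstrom becomes $1,950.

Bergstrom: $1,950 | Kowalski: $675 | Tam: $1,200 | Haddad: $1,575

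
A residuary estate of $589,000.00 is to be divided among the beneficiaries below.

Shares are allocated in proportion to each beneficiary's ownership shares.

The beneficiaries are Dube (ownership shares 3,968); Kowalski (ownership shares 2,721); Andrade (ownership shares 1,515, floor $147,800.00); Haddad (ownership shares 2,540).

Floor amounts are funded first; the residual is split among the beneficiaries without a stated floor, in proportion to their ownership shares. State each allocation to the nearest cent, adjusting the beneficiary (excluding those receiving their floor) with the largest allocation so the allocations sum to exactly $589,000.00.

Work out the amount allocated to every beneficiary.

Dube: $189,693.53; Kowalski: $130,079.66; Andrade: $147,800.00; Haddad: $121,426.81

Minimums first: Andrade $147,800.00. Balance $441,200.00.
Balance split over remaining ownership shares 9,229: Dube 189,693.5313 → $189,693.53; Kowalski 130,079.6619 → $130,079.66; Haddad 121,426.8068 → $121,426.81.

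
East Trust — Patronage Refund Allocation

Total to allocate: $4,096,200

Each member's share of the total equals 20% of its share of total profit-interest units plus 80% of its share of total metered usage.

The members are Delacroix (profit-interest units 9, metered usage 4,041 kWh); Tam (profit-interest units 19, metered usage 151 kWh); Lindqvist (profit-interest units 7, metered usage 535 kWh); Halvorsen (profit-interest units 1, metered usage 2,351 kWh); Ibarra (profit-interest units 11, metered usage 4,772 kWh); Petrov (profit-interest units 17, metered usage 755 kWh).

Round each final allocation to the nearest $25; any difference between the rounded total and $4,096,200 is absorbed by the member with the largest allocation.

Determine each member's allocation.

Delacroix: $1,165,750; Tam: $282,475; Lindqvist: $228,700; Halvorsen: $624,000; Ibarra: $1,381,375; Petrov: $413,900

Totals — profit-interest units 64, metered usage 12,605.
Composite weights (20% profit-interest units + 80% metered usage): Delacroix 0.2846; Tam 0.0690; Lindqvist 0.0558; Halvorsen 0.1523; Ibarra 0.3372; Petrov 0.1010.
Proportional shares: Delacroix 1,165,756.63; Tam 282,467.80; Lindqvist 228,689.94; Halvorsen 623,997.21; Ibarra 1,381,398.16; Petrov 413,890.26.
At nearest $25: Delacroix $1,165,750; Tam $282,475; Lindqvist $228,700; Halvorsen $624,000; Ibarra $1,381,400; Petrov $413,900. Sum = $4,096,225.
Difference $4,096,200 − $4,096,225 = −$25 applied to largest allocation (Ibarra): Ibarra becomes $1,381,375.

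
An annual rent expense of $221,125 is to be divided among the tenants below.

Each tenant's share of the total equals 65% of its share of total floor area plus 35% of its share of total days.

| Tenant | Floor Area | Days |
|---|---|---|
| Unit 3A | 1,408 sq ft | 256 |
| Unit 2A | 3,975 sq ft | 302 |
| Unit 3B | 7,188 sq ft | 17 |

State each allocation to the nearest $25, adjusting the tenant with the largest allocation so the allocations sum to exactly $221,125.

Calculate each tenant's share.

Unit 3A: $50,550 | Unit 2A: $86,100 | Unit 3B: $84,475

Floor area total 12,571; days total 575.
Composite weights (65% floor area + 35% days): Unit 3A 0.2286; Unit 2A 0.3894; Unit 3B 0.3820.
Unrounded shares: Unit 3A 50,555.49; Unit 2A 86,096.93; Unit 3B 84,472.57.
After rounding ($25): Unit 3A $50,550; Unit 2A $86,100; Unit 3B $84,475. Sum = $221,125.
Sum already equals the total — no adjustment.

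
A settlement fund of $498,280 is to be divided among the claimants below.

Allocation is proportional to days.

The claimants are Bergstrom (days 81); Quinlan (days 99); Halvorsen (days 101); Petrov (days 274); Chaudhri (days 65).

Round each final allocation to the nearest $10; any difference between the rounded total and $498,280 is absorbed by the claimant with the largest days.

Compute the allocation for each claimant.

Sum of days: 81 + 99 + 101 + 274 + 65 = 620.
Raw shares: Bergstrom 65,097.87; Quinlan 79,564.06; Halvorsen 81,171.42; Petrov 220,207.61; Chaudhri 52,239.03.
Rounded to nearest $10: Bergstrom $65,100; Quinlan $79,560; Halvorsen $81,170; Petrov $220,210; Chaudhri $52,240. Sum = $498,280.
Rounded total matches; no reconciliation needed.

Bergstrom: $65,100 | Quinlan: $79,560 | Halvorsen: $81,170 | Petrov: $220,210 | Chaudhri: $52,240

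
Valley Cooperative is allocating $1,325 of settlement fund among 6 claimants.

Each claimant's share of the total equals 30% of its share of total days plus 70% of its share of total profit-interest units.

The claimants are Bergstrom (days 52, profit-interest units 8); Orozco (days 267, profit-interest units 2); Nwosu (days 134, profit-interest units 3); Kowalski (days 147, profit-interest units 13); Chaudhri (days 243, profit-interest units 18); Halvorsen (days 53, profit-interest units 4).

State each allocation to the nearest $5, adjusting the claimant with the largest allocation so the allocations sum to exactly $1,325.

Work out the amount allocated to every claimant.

Bergstrom: $180; Orozco: $155; Nwosu: $115; Kowalski: $315; Chaudhri: $460; Halvorsen: $100

Totals — days 896, profit-interest units 48.
Composite weights (30% days + 70% profit-interest units): Bergstrom 0.1341; Orozco 0.1186; Nwosu 0.0886; Kowalski 0.2388; Chaudhri 0.3439; Halvorsen 0.0761.
Pro-rata amounts: Bergstrom 177.65; Orozco 157.10; Nwosu 117.42; Kowalski 316.41; Chaudhri 455.62; Halvorsen 100.80.
After rounding ($5): Bergstrom $180; Orozco $155; Nwosu $115; Kowalski $315; Chaudhri $455; Halvorsen $100. Sum = $1,320.
Difference $1,325 − $1,320 = +$5 applied to largest allocation (Chaudhri): Chaudhri becomes $460.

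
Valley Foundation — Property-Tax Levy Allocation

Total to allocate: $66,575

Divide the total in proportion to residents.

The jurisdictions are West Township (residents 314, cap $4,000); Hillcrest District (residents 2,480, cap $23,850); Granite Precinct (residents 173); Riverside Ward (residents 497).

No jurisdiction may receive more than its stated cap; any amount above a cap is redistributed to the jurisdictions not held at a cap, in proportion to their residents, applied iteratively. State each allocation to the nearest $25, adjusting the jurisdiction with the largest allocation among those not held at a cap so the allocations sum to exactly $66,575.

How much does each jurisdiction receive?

Total residents = 3,464.
Pro-rata shares before constraints: West Township 6,034.80; Hillcrest District 47,663.39; Granite Precinct 3,324.91; Riverside Ward 9,551.90.
Capped: West Township ($4,000), Hillcrest District ($23,850); residual $38,725 reallocated over remaining residents 670.
Redistributed shares: Granite Precinct 9,999.14 → $10,000; Riverside Ward 28,725.86 → $28,725.

West Township: $4,000 · Hillcrest District: $23,850 · Granite Precinct: $10,000 · Riverside Ward: $28,725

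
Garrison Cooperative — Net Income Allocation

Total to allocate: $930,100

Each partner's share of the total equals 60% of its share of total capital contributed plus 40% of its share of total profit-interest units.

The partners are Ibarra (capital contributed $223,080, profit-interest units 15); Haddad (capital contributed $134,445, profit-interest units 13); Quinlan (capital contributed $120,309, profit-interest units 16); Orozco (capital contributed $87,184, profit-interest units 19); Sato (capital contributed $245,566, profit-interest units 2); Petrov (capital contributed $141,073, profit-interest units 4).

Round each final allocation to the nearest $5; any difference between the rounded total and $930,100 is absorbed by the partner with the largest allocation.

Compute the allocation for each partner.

Totals — capital contributed 951,657, profit-interest units 69.
Blended shares (60% capital contributed + 40% profit-interest units): Ibarra 0.2276; Haddad 0.1601; Quinlan 0.1686; Orozco 0.1651; Sato 0.1664; Petrov 0.1121.
Unrounded shares: Ibarra 211,694.33; Haddad 148,934.22; Quinlan 156,820.40; Orozco 153,571.26; Sato 154,785.82; Petrov 104,293.98.
At nearest $5: Ibarra $211,695; Haddad $148,935; Quinlan $156,820; Orozco $153,570; Sato $154,785; Petrov $104,295. Sum = $930,100.
Sum already equals the total — no adjustment.

Ibarra: $211,695; Haddad: $148,935; Quinlan: $156,820; Orozco: $153,570; Sato: $154,785; Petrov: $104,295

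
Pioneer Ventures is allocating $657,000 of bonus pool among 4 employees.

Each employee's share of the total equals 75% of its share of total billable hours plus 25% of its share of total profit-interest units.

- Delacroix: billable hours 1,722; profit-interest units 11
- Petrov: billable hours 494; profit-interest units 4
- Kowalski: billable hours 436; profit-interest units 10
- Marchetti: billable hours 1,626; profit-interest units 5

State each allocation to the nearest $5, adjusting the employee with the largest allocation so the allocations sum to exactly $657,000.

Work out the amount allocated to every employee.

Delacroix: $258,570 · Petrov: $78,800 · Kowalski: $104,970 · Marchetti: $214,660

Billable hours total 4,278; profit-interest units total 30.
Combined weights (75% billable hours + 25% profit-interest units): Delacroix 0.3936; Petrov 0.1199; Kowalski 0.1598; Marchetti 0.3267.
Proportional shares: Delacroix 258,568.97; Petrov 78,800.07; Kowalski 104,969.50; Marchetti 214,661.47.
At nearest $5: Delacroix $258,570; Petrov $78,800; Kowalski $104,970; Marchetti $214,660. Sum = $657,000.
Rounded total matches; no reconciliation needed.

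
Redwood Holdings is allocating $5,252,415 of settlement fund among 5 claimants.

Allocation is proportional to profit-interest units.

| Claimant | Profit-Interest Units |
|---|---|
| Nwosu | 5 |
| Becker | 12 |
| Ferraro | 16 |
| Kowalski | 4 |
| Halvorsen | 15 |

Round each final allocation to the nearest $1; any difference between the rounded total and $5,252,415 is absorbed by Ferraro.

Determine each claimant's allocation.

Total profit-interest units = 52.
Unrounded shares: Nwosu 5/52 × $5,252,415 = 505,039.90; Becker 12/52 × $5,252,415 = 1,212,095.77; Ferraro 16/52 × $5,252,415 = 1,616,127.69; Kowalski 4/52 × $5,252,415 = 404,031.92; Halvorsen 15/52 × $5,252,415 = 1,515,119.71.
Rounded to nearest $1: Nwosu $505,040; Becker $1,212,096; Ferraro $1,616,128; Kowalski $404,032; Halvorsen $1,515,120. Sum = $5,252,416.
Difference $5,252,415 − $5,252,416 = −$1 applied to Ferraro: Ferraro becomes $1,616,127.

Nwosu: $505,040 · Becker: $1,212,096 · Ferraro: $1,616,127 · Kowalski: $404,032 · Halvorsen: $1,515,120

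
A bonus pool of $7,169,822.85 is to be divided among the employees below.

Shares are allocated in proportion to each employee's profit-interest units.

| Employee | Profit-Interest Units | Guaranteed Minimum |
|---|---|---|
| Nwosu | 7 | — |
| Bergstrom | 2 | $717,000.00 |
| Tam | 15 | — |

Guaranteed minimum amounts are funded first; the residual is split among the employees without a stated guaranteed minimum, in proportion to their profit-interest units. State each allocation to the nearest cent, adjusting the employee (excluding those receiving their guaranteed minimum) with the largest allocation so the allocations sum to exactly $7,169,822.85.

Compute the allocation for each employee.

Nwosu: $2,053,170.91; Bergstrom: $717,000.00; Tam: $4,399,651.94

Fund the minimums — Bergstrom $717,000.00. Balance $6,452,822.85.
Balance split over remaining profit-interest units 22: Nwosu 2,053,170.9068 → $2,053,170.91; Tam 4,399,651.9432 → $4,399,651.94.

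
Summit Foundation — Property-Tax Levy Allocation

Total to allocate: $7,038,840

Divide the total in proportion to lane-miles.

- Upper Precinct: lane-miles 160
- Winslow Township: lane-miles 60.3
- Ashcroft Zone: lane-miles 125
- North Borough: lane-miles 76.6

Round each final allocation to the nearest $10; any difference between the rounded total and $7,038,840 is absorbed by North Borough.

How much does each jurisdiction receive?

Lane-miles total: 421.9.
Pro-rata amounts: Upper Precinct 160/421.9 × $7,038,840 = 2,669,387.06; Winslow Township 60.3/421.9 × $7,038,840 = 1,006,025.25; Ashcroft Zone 125/421.9 × $7,038,840 = 2,085,458.64; North Borough 76.6/421.9 × $7,038,840 = 1,277,969.05.
After rounding ($10): Upper Precinct $2,669,390; Winslow Township $1,006,030; Ashcroft Zone $2,085,460; North Borough $1,277,970. Sum = $7,038,850.
Difference $7,038,840 − $7,038,850 = −$10 applied to North Borough: North Borough becomes $1,277,960.

Upper Precinct: $2,669,390 · Winslow Township: $1,006,030 · Ashcroft Zone: $2,085,460 · North Borough: $1,277,960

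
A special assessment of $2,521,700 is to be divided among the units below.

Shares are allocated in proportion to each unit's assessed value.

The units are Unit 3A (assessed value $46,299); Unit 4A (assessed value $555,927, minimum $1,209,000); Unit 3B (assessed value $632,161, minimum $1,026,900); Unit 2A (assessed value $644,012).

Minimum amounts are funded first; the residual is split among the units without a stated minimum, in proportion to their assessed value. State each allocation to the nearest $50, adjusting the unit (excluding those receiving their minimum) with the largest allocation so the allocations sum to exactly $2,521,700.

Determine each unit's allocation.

Minimums first: Unit 4A $1,209,000; Unit 3B $1,026,900. Residual $285,800.
Residual split over remaining assessed value 690,311: Unit 3A 19,168.54 → $19,150; Unit 2A 266,631.46 → $266,650.

Unit 3A: $19,150 · Unit 4A: $1,209,000 · Unit 3B: $1,026,900 · Unit 2A: $266,650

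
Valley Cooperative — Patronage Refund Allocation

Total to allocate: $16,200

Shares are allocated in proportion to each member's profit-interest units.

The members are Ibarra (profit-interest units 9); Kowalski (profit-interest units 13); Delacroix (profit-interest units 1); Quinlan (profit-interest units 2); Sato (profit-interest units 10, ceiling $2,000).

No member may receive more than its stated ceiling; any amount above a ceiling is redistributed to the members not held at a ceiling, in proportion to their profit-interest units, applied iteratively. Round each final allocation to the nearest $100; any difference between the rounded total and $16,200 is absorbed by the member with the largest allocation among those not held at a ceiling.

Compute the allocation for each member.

Ibarra: $5,100 | Kowalski: $7,400 | Delacroix: $600 | Quinlan: $1,100 | Sato: $2,000

Sum of profit-interest units: 35.
Pro-rata shares before constraints: Ibarra 4,165.71; Kowalski 6,017.14; Delacroix 462.86; Quinlan 925.71; Sato 4,628.57.
Capped: Sato ($2,000); residual $14,200 reallocated over remaining profit-interest units 25.
Redistributed shares: Ibarra 5,112.00 → $5,100; Kowalski 7,384.00 → $7,400; Delacroix 568.00 → $600; Quinlan 1,136.00 → $1,100.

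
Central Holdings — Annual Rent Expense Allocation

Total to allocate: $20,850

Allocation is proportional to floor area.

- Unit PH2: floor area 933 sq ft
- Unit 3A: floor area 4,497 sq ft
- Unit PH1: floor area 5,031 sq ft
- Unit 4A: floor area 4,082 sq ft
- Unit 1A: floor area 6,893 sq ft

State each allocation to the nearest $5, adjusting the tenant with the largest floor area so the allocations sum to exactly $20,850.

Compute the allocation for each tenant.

Combined floor area = 933 + 4,497 + 5,031 + 4,082 + 6,893 = 21,436.
Proportional shares: Unit PH2 907.49; Unit 3A 4,374.06; Unit PH1 4,893.47; Unit 4A 3,970.41; Unit 1A 6,704.56.
After rounding ($5): Unit PH2 $905; Unit 3A $4,375; Unit PH1 $4,895; Unit 4A $3,970; Unit 1A $6,705. Sum = $20,850.
Sum already equals the total — no adjustment.

Unit PH2: $905; Unit 3A: $4,375; Unit PH1: $4,895; Unit 4A: $3,970; Unit 1A: $6,705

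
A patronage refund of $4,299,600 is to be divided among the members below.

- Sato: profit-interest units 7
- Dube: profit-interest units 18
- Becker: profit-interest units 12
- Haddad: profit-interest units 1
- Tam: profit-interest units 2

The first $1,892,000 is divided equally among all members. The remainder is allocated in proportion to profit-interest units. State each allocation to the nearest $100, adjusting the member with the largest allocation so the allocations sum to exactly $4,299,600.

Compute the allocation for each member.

Sato: $799,700; Dube: $1,461,800; Becker: $1,100,700; Haddad: $438,600; Tam: $498,800

Equal tier: $1,892,000 ÷ 5 = $378,400 apiece.
Remainder $2,407,600 by profit-interest units (total 40): Sato 421,330.00 → $421,300; Dube 1,083,420.00 → $1,083,400; Becker 722,280.00 → $722,300; Haddad 60,190.00 → $60,200; Tam 120,380.00 → $120,400.
Totals: Sato $378,400 + $421,300 = $799,700; Dube $378,400 + $1,083,400 = $1,461,800; Becker $378,400 + $722,300 = $1,100,700; Haddad $378,400 + $60,200 = $438,600; Tam $378,400 + $120,400 = $498,800.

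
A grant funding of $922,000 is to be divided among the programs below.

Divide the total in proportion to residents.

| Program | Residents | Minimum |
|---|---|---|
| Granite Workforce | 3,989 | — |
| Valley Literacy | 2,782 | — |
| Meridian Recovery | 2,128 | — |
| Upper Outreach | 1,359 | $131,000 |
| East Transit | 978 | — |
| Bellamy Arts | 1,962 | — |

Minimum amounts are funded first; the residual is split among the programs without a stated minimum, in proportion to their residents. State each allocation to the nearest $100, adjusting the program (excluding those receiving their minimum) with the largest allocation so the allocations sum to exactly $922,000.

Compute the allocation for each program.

Granite Workforce: $266,500; Valley Literacy: $185,900; Meridian Recovery: $142,200; Upper Outreach: $131,000; East Transit: $65,300; Bellamy Arts: $131,100

Fund the minimums — Upper Outreach $131,000. Residual $791,000.
Residual split over remaining residents 11,839: Granite Workforce 266,517.36 → $266,500; Valley Literacy 185,873.98 → $185,900; Meridian Recovery 142,178.22 → $142,200; East Transit 65,343.19 → $65,300; Bellamy Arts 131,087.25 → $131,100.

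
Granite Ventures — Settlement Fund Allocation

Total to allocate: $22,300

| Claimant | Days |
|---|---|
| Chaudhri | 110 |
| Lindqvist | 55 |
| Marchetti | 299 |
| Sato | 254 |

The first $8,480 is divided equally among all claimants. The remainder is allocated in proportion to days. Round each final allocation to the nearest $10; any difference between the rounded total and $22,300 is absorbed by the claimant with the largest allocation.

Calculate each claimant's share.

Equal tier: $8,480 ÷ 4 = $2,120 apiece.
Remainder $13,820 by days (total 718): Chaudhri 2,117.27 → $2,120; Lindqvist 1,058.64 → $1,060; Marchetti 5,755.13 → $5,760; Sato 4,888.97 → $4,890.
Rounding difference −$10 on remainder applied to Marchetti.
Totals: Chaudhri $2,120 + $2,120 = $4,240; Lindqvist $2,120 + $1,060 = $3,180; Marchetti $2,120 + $5,750 = $7,870; Sato $2,120 + $4,890 = $7,010.

Chaudhri: $4,240; Lindqvist: $3,180; Marchetti: $7,870; Sato: $7,010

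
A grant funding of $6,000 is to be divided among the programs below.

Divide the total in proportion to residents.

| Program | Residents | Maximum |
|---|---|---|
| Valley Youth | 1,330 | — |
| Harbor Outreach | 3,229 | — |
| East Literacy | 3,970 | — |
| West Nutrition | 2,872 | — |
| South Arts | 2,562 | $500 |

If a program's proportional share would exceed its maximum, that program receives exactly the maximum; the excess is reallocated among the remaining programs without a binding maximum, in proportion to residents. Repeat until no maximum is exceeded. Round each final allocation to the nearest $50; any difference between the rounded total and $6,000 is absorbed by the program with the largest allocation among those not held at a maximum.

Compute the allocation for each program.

Total residents = 13,963.
Pro-rata shares before constraints: Valley Youth 571.51; Harbor Outreach 1,387.52; East Literacy 1,705.94; West Nutrition 1,234.12; South Arts 1,100.91.
Cap binds for South Arts ($500); residual $5,500 reallocated over remaining residents 11,401.
Remaining shares: Valley Youth 641.61 → $650; Harbor Outreach 1,557.71 → $1,550; East Literacy 1,915.18 → $1,900; West Nutrition 1,385.49 → $1,400.

Valley Youth: $650; Harbor Outreach: $1,550; East Literacy: $1,900; West Nutrition: $1,400; South Arts: $500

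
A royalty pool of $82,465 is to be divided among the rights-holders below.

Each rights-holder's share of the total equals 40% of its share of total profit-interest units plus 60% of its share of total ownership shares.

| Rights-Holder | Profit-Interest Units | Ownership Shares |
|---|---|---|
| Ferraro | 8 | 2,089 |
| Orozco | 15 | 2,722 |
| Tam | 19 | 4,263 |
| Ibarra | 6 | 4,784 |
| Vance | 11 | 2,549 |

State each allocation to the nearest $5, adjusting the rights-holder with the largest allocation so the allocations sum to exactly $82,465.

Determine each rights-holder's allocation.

Ferraro: $10,775 · Orozco: $16,595 · Tam: $23,480 · Ibarra: $17,780 · Vance: $13,835

Profit-interest units total 59; ownership shares total 16,407.
Combined weights (40% profit-interest units + 60% ownership shares): Ferraro 0.1306; Orozco 0.2012; Tam 0.2847; Ibarra 0.2156; Vance 0.1678.
Unrounded shares: Ferraro 10,772.53; Orozco 16,595.07; Tam 23,478.65; Ibarra 17,781.74; Vance 13,837.02.
Rounded to nearest $5: Ferraro $10,775; Orozco $16,595; Tam $23,480; Ibarra $17,780; Vance $13,835. Sum = $82,465.
No rounding difference to absorb.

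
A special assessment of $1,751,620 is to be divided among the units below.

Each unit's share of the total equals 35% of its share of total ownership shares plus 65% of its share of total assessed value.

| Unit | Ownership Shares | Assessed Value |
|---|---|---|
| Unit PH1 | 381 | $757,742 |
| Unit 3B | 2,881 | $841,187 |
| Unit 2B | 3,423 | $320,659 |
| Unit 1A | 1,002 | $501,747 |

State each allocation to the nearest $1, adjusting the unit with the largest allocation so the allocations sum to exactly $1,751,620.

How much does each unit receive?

Totals — ownership shares 7,687, assessed value 2,421,335.
Combined weights (35% ownership shares + 65% assessed value): Unit PH1 0.2208; Unit 3B 0.3570; Unit 2B 0.2419; Unit 1A 0.1803.
Raw shares: Unit PH1 386,689.38; Unit 3B 625,310.99; Unit 2B 423,776.38; Unit 1A 315,843.24.
At nearest $1: Unit PH1 $386,689; Unit 3B $625,311; Unit 2B $423,776; Unit 1A $315,843. Sum = $1,751,619.
Difference $1,751,620 − $1,751,619 = +$1 applied to largest allocation (Unit 3B): Unit 3B becomes $625,312.

Unit PH1: $386,689 | Unit 3B: $625,312 | Unit 2B: $423,776 | Unit 1A: $315,843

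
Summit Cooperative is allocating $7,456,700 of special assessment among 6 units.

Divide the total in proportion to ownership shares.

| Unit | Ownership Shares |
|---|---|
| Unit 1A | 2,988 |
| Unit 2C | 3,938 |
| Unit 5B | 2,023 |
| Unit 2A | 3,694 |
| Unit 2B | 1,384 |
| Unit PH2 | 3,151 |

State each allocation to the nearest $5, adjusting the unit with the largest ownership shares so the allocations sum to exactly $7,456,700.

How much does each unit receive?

Unit 1A: $1,297,045 | Unit 2C: $1,709,420 | Unit 5B: $878,155 | Unit 2A: $1,603,505 | Unit 2B: $600,775 | Unit PH2: $1,367,800

Ownership shares total: 2,988 + 3,938 + 2,023 + 3,694 + 1,384 + 3,151 = 17,178.
Raw shares: Unit 1A 1,297,043.87; Unit 2C 1,709,423.95; Unit 5B 878,152.53; Unit 2A 1,603,507.38; Unit 2B 600,772.66; Unit PH2 1,367,799.61.
Rounded to nearest $5: Unit 1A $1,297,045; Unit 2C $1,709,425; Unit 5B $878,155; Unit 2A $1,603,505; Unit 2B $600,775; Unit PH2 $1,367,800. Sum = $7,456,705.
Difference $7,456,700 − $7,456,705 = −$5 applied to largest ownership shares (Unit 2C): Unit 2C becomes $1,709,420.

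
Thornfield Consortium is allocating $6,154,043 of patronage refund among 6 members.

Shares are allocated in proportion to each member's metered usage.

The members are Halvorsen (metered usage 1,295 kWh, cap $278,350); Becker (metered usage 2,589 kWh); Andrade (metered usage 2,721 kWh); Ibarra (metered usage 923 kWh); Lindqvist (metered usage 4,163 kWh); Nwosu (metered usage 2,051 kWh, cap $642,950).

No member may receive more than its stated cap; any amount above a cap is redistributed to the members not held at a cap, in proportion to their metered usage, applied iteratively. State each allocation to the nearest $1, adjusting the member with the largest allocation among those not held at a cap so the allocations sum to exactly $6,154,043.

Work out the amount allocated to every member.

Metered usage total: 13,742.
Unconstrained shares: Halvorsen 579,936.38; Becker 1,159,424.93; Andrade 1,218,538.13; Ibarra 413,344.61; Lindqvist 1,864,305.12; Nwosu 918,493.83.
Held at cap: Halvorsen ($278,350), Nwosu ($642,950); balance $5,232,743 reallocated over remaining metered usage 10,396.
Shares after redistribution: Becker 1,303,152.33 → $1,303,152; Andrade 1,369,593.47 → $1,369,593; Ibarra 464,584.63 → $464,585; Lindqvist 2,095,412.57 → $2,095,413.

Halvorsen: $278,350 · Becker: $1,303,152 · Andrade: $1,369,593 · Ibarra: $464,585 · Lindqvist: $2,095,413 · Nwosu: $642,950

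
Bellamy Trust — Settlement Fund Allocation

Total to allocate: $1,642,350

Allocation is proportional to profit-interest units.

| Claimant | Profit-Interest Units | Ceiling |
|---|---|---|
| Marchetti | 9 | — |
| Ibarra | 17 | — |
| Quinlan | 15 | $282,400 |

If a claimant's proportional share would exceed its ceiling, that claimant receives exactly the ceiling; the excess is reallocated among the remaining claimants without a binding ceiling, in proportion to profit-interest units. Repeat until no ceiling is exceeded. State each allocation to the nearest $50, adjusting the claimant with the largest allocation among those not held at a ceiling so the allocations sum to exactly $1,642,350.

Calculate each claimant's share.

Sum of profit-interest units: 41.
Unconstrained shares: Marchetti 360,515.85; Ibarra 680,974.39; Quinlan 600,859.76.
Cap binds for Quinlan ($282,400); balance $1,359,950 reallocated over remaining profit-interest units 26.
Redistributed shares: Marchetti 470,751.92 → $470,750; Ibarra 889,198.08 → $889,200.

Marchetti: $470,750; Ibarra: $889,200; Quinlan: $282,400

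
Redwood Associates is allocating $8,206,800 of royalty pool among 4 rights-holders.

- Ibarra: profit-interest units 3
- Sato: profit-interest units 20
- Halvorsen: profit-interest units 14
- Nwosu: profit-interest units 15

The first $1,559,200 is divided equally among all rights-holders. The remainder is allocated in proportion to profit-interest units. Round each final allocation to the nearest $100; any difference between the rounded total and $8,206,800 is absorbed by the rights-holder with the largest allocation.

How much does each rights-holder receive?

$1,559,200 shared equally gives $389,800 per rights-holder.
Remainder $6,647,600 by profit-interest units (total 52): Ibarra 383,515.38 → $383,500; Sato 2,556,769.23 → $2,556,800; Halvorsen 1,789,738.46 → $1,789,700; Nwosu 1,917,576.92 → $1,917,600.
Totals: Ibarra $389,800 + $383,500 = $773,300; Sato $389,800 + $2,556,800 = $2,946,600; Halvorsen $389,800 + $1,789,700 = $2,179,500; Nwosu $389,800 + $1,917,600 = $2,307,400.

Ibarra: $773,300 | Sato: $2,946,600 | Halvorsen: $2,179,500 | Nwosu: $2,307,400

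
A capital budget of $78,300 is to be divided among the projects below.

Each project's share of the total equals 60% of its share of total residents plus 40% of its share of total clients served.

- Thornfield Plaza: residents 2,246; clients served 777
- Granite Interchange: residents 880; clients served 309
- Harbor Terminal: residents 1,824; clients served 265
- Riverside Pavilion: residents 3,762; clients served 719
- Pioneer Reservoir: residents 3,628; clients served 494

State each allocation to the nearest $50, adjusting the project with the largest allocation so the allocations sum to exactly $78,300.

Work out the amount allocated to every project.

Residents total 12,340; clients served total 2,564.
Composite weights (60% residents + 40% clients served): Thornfield Plaza 0.2304; Granite Interchange 0.0910; Harbor Terminal 0.1300; Riverside Pavilion 0.2951; Pioneer Reservoir 0.2535.
Pro-rata amounts: Thornfield Plaza 18,042.10; Granite Interchange 7,124.80; Harbor Terminal 10,181.26; Riverside Pavilion 23,105.22; Pioneer Reservoir 19,846.62.
At nearest $50: Thornfield Plaza $18,050; Granite Interchange $7,100; Harbor Terminal $10,200; Riverside Pavilion $23,100; Pioneer Reservoir $19,850. Sum = $78,300.
Rounded total matches; no reconciliation needed.

Thornfield Plaza: $18,050 · Granite Interchange: $7,100 · Harbor Terminal: $10,200 · Riverside Pavilion: $23,100 · Pioneer Reservoir: $19,850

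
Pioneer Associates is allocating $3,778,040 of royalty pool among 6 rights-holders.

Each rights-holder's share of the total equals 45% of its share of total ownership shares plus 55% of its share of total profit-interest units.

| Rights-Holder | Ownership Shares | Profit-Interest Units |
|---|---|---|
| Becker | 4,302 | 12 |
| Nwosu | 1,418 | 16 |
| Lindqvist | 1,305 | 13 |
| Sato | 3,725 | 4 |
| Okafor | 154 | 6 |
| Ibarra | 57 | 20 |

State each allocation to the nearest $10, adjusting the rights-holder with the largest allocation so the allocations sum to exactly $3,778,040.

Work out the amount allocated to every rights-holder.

Ownership shares total 10,961; profit-interest units total 71.
Composite weights (45% ownership shares + 55% profit-interest units): Becker 0.2696; Nwosu 0.1822; Lindqvist 0.1543; Sato 0.1839; Okafor 0.0528; Ibarra 0.1573.
Pro-rata amounts: Becker 1,018,464.54; Nwosu 688,204.57; Lindqvist 582,878.06; Sato 694,836.26; Okafor 199,485.38; Ibarra 594,171.19.
After rounding ($10): Becker $1,018,460; Nwosu $688,200; Lindqvist $582,880; Sato $694,840; Okafor $199,490; Ibarra $594,170. Sum = $3,778,040.
Rounded total matches; no reconciliation needed.

Becker: $1,018,460 · Nwosu: $688,200 · Lindqvist: $582,880 · Sato: $694,840 · Okafor: $199,490 · Ibarra: $594,170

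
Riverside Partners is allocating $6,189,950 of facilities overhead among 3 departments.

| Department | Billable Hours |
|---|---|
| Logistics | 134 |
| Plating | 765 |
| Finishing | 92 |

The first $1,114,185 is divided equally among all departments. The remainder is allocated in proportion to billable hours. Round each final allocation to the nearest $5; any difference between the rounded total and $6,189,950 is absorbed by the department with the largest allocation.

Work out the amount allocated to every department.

Logistics: $1,057,725 · Plating: $4,289,620 · Finishing: $842,605

First tranche $1,114,185 split equally: $371,395 each.
Remainder $5,075,765 by billable hours (total 991): Logistics 686,329.48 → $686,330; Plating 3,918,224.24 → $3,918,225; Finishing 471,211.28 → $471,210.
Totals: Logistics $371,395 + $686,330 = $1,057,725; Plating $371,395 + $3,918,225 = $4,289,620; Finishing $371,395 + $471,210 = $842,605.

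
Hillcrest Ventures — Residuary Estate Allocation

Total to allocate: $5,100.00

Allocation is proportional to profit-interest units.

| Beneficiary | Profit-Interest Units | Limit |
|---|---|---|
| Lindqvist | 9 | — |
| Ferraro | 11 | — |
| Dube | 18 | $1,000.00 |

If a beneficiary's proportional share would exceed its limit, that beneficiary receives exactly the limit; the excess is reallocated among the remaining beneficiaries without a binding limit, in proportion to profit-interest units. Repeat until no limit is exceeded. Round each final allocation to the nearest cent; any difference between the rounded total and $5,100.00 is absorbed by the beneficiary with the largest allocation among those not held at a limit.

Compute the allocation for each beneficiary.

Combined profit-interest units = 38.
Pro-rata shares before constraints: Lindqvist 1,207.8947; Ferraro 1,476.3158; Dube 2,415.7895.
Cap binds for Dube ($1,000.00); balance $4,100.00 reallocated over remaining profit-interest units 20.
Redistributed shares: Lindqvist 1,845.0000 → $1,845.00; Ferraro 2,255.0000 → $2,255.00.

Lindqvist: $1,845.00 | Ferraro: $2,255.00 | Dube: $1,000.00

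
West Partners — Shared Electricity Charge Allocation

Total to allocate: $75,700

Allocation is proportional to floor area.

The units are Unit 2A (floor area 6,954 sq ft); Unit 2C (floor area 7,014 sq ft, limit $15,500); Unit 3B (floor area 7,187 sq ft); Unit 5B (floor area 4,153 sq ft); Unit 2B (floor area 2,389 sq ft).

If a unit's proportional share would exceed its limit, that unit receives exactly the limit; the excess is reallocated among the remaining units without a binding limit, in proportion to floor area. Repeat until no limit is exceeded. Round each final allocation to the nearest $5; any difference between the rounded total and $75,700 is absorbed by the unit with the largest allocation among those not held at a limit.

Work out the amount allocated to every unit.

Unit 2A: $20,240 · Unit 2C: $15,500 · Unit 3B: $20,915 · Unit 5B: $12,090 · Unit 2B: $6,955

Total floor area = 27,697.
Pro-rata shares before constraints: Unit 2A 19,006.31; Unit 2C 19,170.30; Unit 3B 19,643.13; Unit 5B 11,350.76; Unit 2B 6,529.49.
Capped: Unit 2C ($15,500); remaining pool $60,200 reallocated over remaining floor area 20,683.
Remaining shares: Unit 2A 20,240.33 → $20,240; Unit 3B 20,918.50 → $20,920; Unit 5B 12,087.73 → $12,090; Unit 2B 6,953.43 → $6,955.
Rounding difference −$5 applied to Unit 3B → $20,915.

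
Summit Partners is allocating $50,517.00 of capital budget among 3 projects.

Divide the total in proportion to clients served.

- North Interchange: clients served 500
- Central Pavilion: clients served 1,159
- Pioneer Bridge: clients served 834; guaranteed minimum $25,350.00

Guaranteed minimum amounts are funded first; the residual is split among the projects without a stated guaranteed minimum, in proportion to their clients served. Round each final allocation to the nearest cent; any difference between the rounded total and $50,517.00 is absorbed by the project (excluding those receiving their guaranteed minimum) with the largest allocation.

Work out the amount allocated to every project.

North Interchange: $7,584.99 | Central Pavilion: $17,582.01 | Pioneer Bridge: $25,350.00

Guaranteed amounts: Pioneer Bridge $25,350.00. Remaining pool $25,167.00.
Remaining pool split over remaining clients served 1,659: North Interchange 7,584.9910 → $7,584.99; Central Pavilion 17,582.0090 → $17,582.01.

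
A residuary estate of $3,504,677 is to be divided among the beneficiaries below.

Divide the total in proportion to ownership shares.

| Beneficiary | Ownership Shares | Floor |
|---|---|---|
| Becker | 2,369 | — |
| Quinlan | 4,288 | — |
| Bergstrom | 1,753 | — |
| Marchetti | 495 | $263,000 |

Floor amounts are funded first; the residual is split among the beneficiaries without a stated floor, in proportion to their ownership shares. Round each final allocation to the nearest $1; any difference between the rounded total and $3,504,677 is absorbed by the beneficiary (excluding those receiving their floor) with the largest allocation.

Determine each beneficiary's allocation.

Minimums first: Marchetti $263,000. Residual $3,241,677.
Residual split over remaining ownership shares 8,410: Becker 913,143.02 → $913,143; Quinlan 1,652,831.27 → $1,652,831; Bergstrom 675,702.71 → $675,703.

Becker: $913,143 | Quinlan: $1,652,831 | Bergstrom: $675,703 | Marchetti: $263,000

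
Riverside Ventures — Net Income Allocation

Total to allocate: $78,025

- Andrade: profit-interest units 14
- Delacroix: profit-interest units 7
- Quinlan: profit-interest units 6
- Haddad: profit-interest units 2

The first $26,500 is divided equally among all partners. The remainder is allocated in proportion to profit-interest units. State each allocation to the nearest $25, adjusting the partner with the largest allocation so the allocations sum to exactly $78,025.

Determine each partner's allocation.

Andrade: $31,525 | Delacroix: $19,050 | Quinlan: $17,275 | Haddad: $10,175

Equal tier: $26,500 ÷ 4 = $6,625 apiece.
Remainder $51,525 by profit-interest units (total 29): Andrade 24,874.14 → $24,875; Delacroix 12,437.07 → $12,425; Quinlan 10,660.34 → $10,650; Haddad 3,553.45 → $3,550.
Rounding difference +$25 on remainder applied to Andrade.
Totals: Andrade $6,625 + $24,900 = $31,525; Delacroix $6,625 + $12,425 = $19,050; Quinlan $6,625 + $10,650 = $17,275; Haddad $6,625 + $3,550 = $10,175.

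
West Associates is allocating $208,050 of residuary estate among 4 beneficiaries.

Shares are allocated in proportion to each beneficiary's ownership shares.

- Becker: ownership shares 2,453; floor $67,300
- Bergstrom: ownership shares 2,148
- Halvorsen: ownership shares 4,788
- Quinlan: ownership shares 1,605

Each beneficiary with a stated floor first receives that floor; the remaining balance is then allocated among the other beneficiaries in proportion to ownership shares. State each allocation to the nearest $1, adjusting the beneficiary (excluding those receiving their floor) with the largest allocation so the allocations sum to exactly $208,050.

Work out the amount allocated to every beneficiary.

Becker: $67,300 · Bergstrom: $35,398 · Halvorsen: $78,903 · Quinlan: $26,449

Guaranteed amounts: Becker $67,300. Residual $140,750.
Residual split over remaining ownership shares 8,541: Bergstrom 35,397.61 → $35,398; Halvorsen 78,903.06 → $78,903; Quinlan 26,449.33 → $26,449.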